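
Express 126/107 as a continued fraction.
[1; 5, 1, 1, 1, 2, 2]

Euclidean algorithm steps:
126 = 1 × 107 + 19
107 = 5 × 19 + 12
19 = 1 × 12 + 7
12 = 1 × 7 + 5
7 = 1 × 5 + 2
5 = 2 × 2 + 1
2 = 2 × 1 + 0
Continued fraction: [1; 5, 1, 1, 1, 2, 2]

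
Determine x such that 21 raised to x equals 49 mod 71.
26

Baby-step giant-step with step n = ⌈√71⌉ = 9.
Baby steps 21^j mod 71 (j:value) for j=0..8: 0:1, 1:21, 2:15, 3:31, 4:12, 5:39, 6:38, 7:17, 8:2.
Giant-step multiplier: 21^(-9) ≡ 21^(70-9) = 21^61 ≡ 22 (mod 71).
Giant steps γ_i = 49·22^i mod 71: γ_0=49, γ_1=13, γ_2=2 (in table at j=8).
x = i·n + j = 2·9 + 8 = 26.
Check: 21^26 ≡ 49 (mod 71).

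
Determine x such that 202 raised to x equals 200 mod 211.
207

Baby-step giant-step with step n = ⌈√211⌉ = 15.
Baby steps 202^j mod 211 (j:value) for j=0..14: 0:1, 1:202, 2:81, 3:115, 4:20, 5:31, 6:143, 7:190, 8:189, 9:198, 10:117, 11:2, 12:193, 13:162, 14:19.
Giant-step multiplier: 202^(-15) ≡ 202^(210-15) = 202^195 ≡ 153 (mod 211).
Giant steps γ_i = 200·153^i mod 211: γ_0=200, γ_1=5, γ_2=132, γ_3=151, γ_4=104, γ_5=87, γ_6=18, γ_7=11, γ_8=206, γ_9=79, γ_10=60, γ_11=107, γ_12=124, γ_13=193 (in table at j=12).
x = i·n + j = 13·15 + 12 = 207.
Check: 202^207 ≡ 200 (mod 211).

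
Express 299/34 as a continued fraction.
[8; 1, 3, 1, 6]

Euclidean algorithm steps:
299 = 8 × 34 + 27
34 = 1 × 27 + 7
27 = 3 × 7 + 6
7 = 1 × 6 + 1
6 = 6 × 1 + 0
Continued fraction: [8; 1, 3, 1, 6]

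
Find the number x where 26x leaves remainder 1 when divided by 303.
35

gcd(26, 303) = 1, so the inverse exists.
Extended Euclidean algorithm on (303, 26):
303 = 11 × 26 + 17  ⟹  17 = (1)·303 + (-11)·26
26 = 1 × 17 + 9  ⟹  9 = (-1)·303 + (12)·26
17 = 1 × 9 + 8  ⟹  8 = (2)·303 + (-23)·26
9 = 1 × 8 + 1  ⟹  1 = (-3)·303 + (35)·26
So (35)·26 ≡ 1 (mod 303), i.e. 26^(-1) ≡ 35 (mod 303).
Check: 26 × 35 = 910 ≡ 1 (mod 303)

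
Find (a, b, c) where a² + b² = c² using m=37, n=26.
(693, 1924, 2045)

Euclid's formula: a = m² - n², b = 2mn, c = m² + n²
m = 37, n = 26
a = 37² - 26² = 1369 - 676 = 693
b = 2 × 37 × 26 = 1924
c = 37² + 26² = 1369 + 676 = 2045
Verification: 693² + 1924² = 480249 + 3701776 = 4182025 = 2045² ✓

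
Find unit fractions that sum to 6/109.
1/19 + 1/415 + 1/214867 + 1/61556888719 + 1/5683875823083467302723 + 1/64612888744465525793841376769540622379126735

Greedy algorithm:
6/109: ceiling(109/6) = 19, use 1/19
5/2071: ceiling(2071/5) = 415, use 1/415
4/859465: ceiling(859465/4) = 214867, use 1/214867
3/184670666155: ceiling(184670666155/3) = 61556888719, use 1/61556888719
2/11367751646166934605445: ceiling(11367751646166934605445/2) = 5683875823083467302723, use 1/5683875823083467302723
1/64612888744465525793841376769540622379126735: ceiling(64612888744465525793841376769540622379126735/1) = 64612888744465525793841376769540622379126735, use 1/64612888744465525793841376769540622379126735
Result: 6/109 = 1/19 + 1/415 + 1/214867 + 1/61556888719 + 1/5683875823083467302723 + 1/64612888744465525793841376769540622379126735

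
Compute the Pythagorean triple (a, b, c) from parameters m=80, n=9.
(6319, 1440, 6481)

Euclid's formula: a = m² - n², b = 2mn, c = m² + n²
m = 80, n = 9
a = 80² - 9² = 6400 - 81 = 6319
b = 2 × 80 × 9 = 1440
c = 80² + 9² = 6400 + 81 = 6481
Verification: 6319² + 1440² = 39929761 + 2073600 = 42003361 = 6481² ✓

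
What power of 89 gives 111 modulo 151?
89

Baby-step giant-step with step n = ⌈√151⌉ = 13.
Baby steps 89^j mod 151 (j:value) for j=0..12: 0:1, 1:89, 2:69, 3:101, 4:80, 5:23, 6:84, 7:77, 8:58, 9:28, 10:76, 11:120, 12:110.
Giant-step multiplier: 89^(-13) ≡ 89^(150-13) = 89^137 ≡ 6 (mod 151).
Giant steps γ_i = 111·6^i mod 151: γ_0=111, γ_1=62, γ_2=70, γ_3=118, γ_4=104, γ_5=20, γ_6=120 (in table at j=11).
x = i·n + j = 6·13 + 11 = 89.
Check: 89^89 ≡ 111 (mod 151).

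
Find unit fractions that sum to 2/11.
1/6 + 1/66

Greedy algorithm:
2/11: ceiling(11/2) = 6, use 1/6
1/66: ceiling(66/1) = 66, use 1/66
Result: 2/11 = 1/6 + 1/66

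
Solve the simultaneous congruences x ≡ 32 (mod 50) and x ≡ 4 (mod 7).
32

Using Chinese Remainder Theorem:
M = 50 × 7 = 350
M1 = 7, M2 = 50
y1 = 7^(-1) mod 50 = 43
y2 = 50^(-1) mod 7 = 1
x = (32×7×43 + 4×50×1) mod 350 = 32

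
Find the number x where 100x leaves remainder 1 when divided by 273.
172

gcd(100, 273) = 1, so the inverse exists.
Extended Euclidean algorithm on (273, 100):
273 = 2 × 100 + 73  ⟹  73 = (1)·273 + (-2)·100
100 = 1 × 73 + 27  ⟹  27 = (-1)·273 + (3)·100
73 = 2 × 27 + 19  ⟹  19 = (3)·273 + (-8)·100
27 = 1 × 19 + 8  ⟹  8 = (-4)·273 + (11)·100
19 = 2 × 8 + 3  ⟹  3 = (11)·273 + (-30)·100
8 = 2 × 3 + 2  ⟹  2 = (-26)·273 + (71)·100
3 = 1 × 2 + 1  ⟹  1 = (37)·273 + (-101)·100
So (-101)·100 ≡ 1 (mod 273), i.e. 100^(-1) ≡ -101 ≡ 172 (mod 273).
Check: 100 × 172 = 17200 ≡ 1 (mod 273)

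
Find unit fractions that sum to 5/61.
1/13 + 1/199 + 1/52603 + 1/4150560811 + 1/34454310087467394631

Greedy algorithm:
5/61: ceiling(61/5) = 13, use 1/13
4/793: ceiling(793/4) = 199, use 1/199
3/157807: ceiling(157807/3) = 52603, use 1/52603
2/8301121621: ceiling(8301121621/2) = 4150560811, use 1/4150560811
1/34454310087467394631: ceiling(34454310087467394631/1) = 34454310087467394631, use 1/34454310087467394631
Result: 5/61 = 1/13 + 1/199 + 1/52603 + 1/4150560811 + 1/34454310087467394631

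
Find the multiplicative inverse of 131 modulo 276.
59

gcd(131, 276) = 1, so the inverse exists.
Extended Euclidean algorithm on (276, 131):
276 = 2 × 131 + 14  ⟹  14 = (1)·276 + (-2)·131
131 = 9 × 14 + 5  ⟹  5 = (-9)·276 + (19)·131
14 = 2 × 5 + 4  ⟹  4 = (19)·276 + (-40)·131
5 = 1 × 4 + 1  ⟹  1 = (-28)·276 + (59)·131
So (59)·131 ≡ 1 (mod 276), i.e. 131^(-1) ≡ 59 (mod 276).
Check: 131 × 59 = 7729 ≡ 1 (mod 276)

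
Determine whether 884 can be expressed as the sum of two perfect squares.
10² + 28² (a=10, b=28)

Factorization: 884 = 2^2 × 13 × 17
By Fermat: n is sum of two squares iff every prime p ≡ 3 (mod 4) appears to even power.
All primes ≡ 3 (mod 4) appear to even power.
Search a = 0, 1, 2, … for 884 - a² a perfect square: first hit at a = 10: 884 - 100 = 784 = 28².
884 = 10² + 28² = 100 + 784 ✓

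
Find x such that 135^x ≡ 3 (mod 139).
55

Baby-step giant-step with step n = ⌈√139⌉ = 12.
Baby steps 135^j mod 139 (j:value) for j=0..11: 0:1, 1:135, 2:16, 3:75, 4:117, 5:88, 6:65, 7:18, 8:67, 9:10, 10:99, 11:21.
Giant-step multiplier: 135^(-12) ≡ 135^(138-12) = 135^126 ≡ 91 (mod 139).
Giant steps γ_i = 3·91^i mod 139: γ_0=3, γ_1=134, γ_2=101, γ_3=17, γ_4=18 (in table at j=7).
x = i·n + j = 4·12 + 7 = 55.
Check: 135^55 ≡ 3 (mod 139).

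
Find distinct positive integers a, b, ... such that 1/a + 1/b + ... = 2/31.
1/16 + 1/496

Greedy algorithm:
2/31: ceiling(31/2) = 16, use 1/16
1/496: ceiling(496/1) = 496, use 1/496
Result: 2/31 = 1/16 + 1/496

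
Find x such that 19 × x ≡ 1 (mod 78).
37

gcd(19, 78) = 1, so the inverse exists.
Extended Euclidean algorithm on (78, 19):
78 = 4 × 19 + 2  ⟹  2 = (1)·78 + (-4)·19
19 = 9 × 2 + 1  ⟹  1 = (-9)·78 + (37)·19
So (37)·19 ≡ 1 (mod 78), i.e. 19^(-1) ≡ 37 (mod 78).
Check: 19 × 37 = 703 ≡ 1 (mod 78)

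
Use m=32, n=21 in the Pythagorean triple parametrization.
(583, 1344, 1465)

Euclid's formula: a = m² - n², b = 2mn, c = m² + n²
m = 32, n = 21
a = 32² - 21² = 1024 - 441 = 583
b = 2 × 32 × 21 = 1344
c = 32² + 21² = 1024 + 441 = 1465
Verification: 583² + 1344² = 339889 + 1806336 = 2146225 = 1465² ✓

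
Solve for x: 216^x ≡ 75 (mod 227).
180

Baby-step giant-step with step n = ⌈√227⌉ = 16.
Baby steps 216^j mod 227 (j:value) for j=0..15: 0:1, 1:216, 2:121, 3:31, 4:113, 5:119, 6:53, 7:98, 8:57, 9:54, 10:87, 11:178, 12:85, 13:200, 14:70, 15:138.
Giant-step multiplier: 216^(-16) ≡ 216^(226-16) = 216^210 ≡ 16 (mod 227).
Giant steps γ_i = 75·16^i mod 227: γ_0=75, γ_1=65, γ_2=132, γ_3=69, γ_4=196, γ_5=185, γ_6=9, γ_7=144, γ_8=34, γ_9=90, γ_10=78, γ_11=113 (in table at j=4).
x = i·n + j = 11·16 + 4 = 180.
Check: 216^180 ≡ 75 (mod 227).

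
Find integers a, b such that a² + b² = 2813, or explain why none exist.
2² + 53² (a=2, b=53)

Factorization: 2813 = 29 × 97
By Fermat: n is sum of two squares iff every prime p ≡ 3 (mod 4) appears to even power.
All primes ≡ 3 (mod 4) appear to even power.
Search a = 0, 1, 2, … for 2813 - a² a perfect square: first hit at a = 2: 2813 - 4 = 2809 = 53².
2813 = 2² + 53² = 4 + 2809 ✓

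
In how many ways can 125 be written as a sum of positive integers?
3163127352

p(n) counts ways to write n as a sum of positive integers (order ignored).
Euler's pentagonal recurrence: p(k) = p(k-1) + p(k-2) - p(k-5) - p(k-7) + p(k-12) + p(k-15) - ... (offsets j(3j∓1)/2, signs ++--, p(0)=1, p(<0)=0).
DP table for k = 0..124: p(0)=1, p(1)=1, p(2)=2, p(3)=3, p(4)=5, p(5)=7, p(6)=11, p(7)=15, p(8)=22, p(9)=30, p(10)=42, p(11)=56, p(12)=77, p(13)=101, p(14)=135, p(15)=176, p(16)=231, p(17)=297, p(18)=385, p(19)=490, p(20)=627, p(21)=792, p(22)=1002, p(23)=1255, p(24)=1575, p(25)=1958, p(26)=2436, p(27)=3010, p(28)=3718, p(29)=4565, p(30)=5604, p(31)=6842, p(32)=8349, p(33)=10143, p(34)=12310, p(35)=14883, p(36)=17977, p(37)=21637, p(38)=26015, p(39)=31185, p(40)=37338, p(41)=44583, p(42)=53174, p(43)=63261, p(44)=75175, p(45)=89134, p(46)=105558, p(47)=124754, p(48)=147273, p(49)=173525, p(50)=204226, p(51)=239943, p(52)=281589, p(53)=329931, p(54)=386155, p(55)=451276, p(56)=526823, p(57)=614154, p(58)=715220, p(59)=831820, p(60)=966467, p(61)=1121505, p(62)=1300156, p(63)=1505499, p(64)=1741630, p(65)=2012558, p(66)=2323520, p(67)=2679689, p(68)=3087735, p(69)=3554345, p(70)=4087968, p(71)=4697205, p(72)=5392783, p(73)=6185689, p(74)=7089500, p(75)=8118264, p(76)=9289091, p(77)=10619863, p(78)=12132164, p(79)=13848650, p(80)=15796476, p(81)=18004327, p(82)=20506255, p(83)=23338469, p(84)=26543660, p(85)=30167357, p(86)=34262962, p(87)=38887673, p(88)=44108109, p(89)=49995925, p(90)=56634173, p(91)=64112359, p(92)=72533807, p(93)=82010177, p(94)=92669720, p(95)=104651419, p(96)=118114304, p(97)=133230930, p(98)=150198136, p(99)=169229875, p(100)=190569292, p(101)=214481126, p(102)=241265379, p(103)=271248950, p(104)=304801365, p(105)=342325709, p(106)=384276336, p(107)=431149389, p(108)=483502844, p(109)=541946240, p(110)=607163746, p(111)=679903203, p(112)=761002156, p(113)=851376628, p(114)=952050665, p(115)=1064144451, p(116)=1188908248, p(117)=1327710076, p(118)=1482074143, p(119)=1653668665, p(120)=1844349560, p(121)=2056148051, p(122)=2291320912, p(123)=2552338241, p(124)=2841940500.
Final step: p(125) = p(124) + p(123) - p(120) - p(118) + p(113) + p(110) - p(103) - p(99) + p(90) + p(85) - p(74) - p(68) + p(55) + p(48) - p(33) - p(25) + p(8)
= 2841940500 + 2552338241 - 1844349560 - 1482074143 + 851376628 + 607163746 - 271248950 - 169229875 + 56634173 + 30167357 - 7089500 - 3087735 + 451276 + 147273 - 10143 - 1958 + 22
= 3163127352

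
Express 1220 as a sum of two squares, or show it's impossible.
8² + 34² (a=8, b=34)

Factorization: 1220 = 2^2 × 5 × 61
By Fermat: n is sum of two squares iff every prime p ≡ 3 (mod 4) appears to even power.
All primes ≡ 3 (mod 4) appear to even power.
Search a = 0, 1, 2, … for 1220 - a² a perfect square: first hit at a = 8: 1220 - 64 = 1156 = 34².
1220 = 8² + 34² = 64 + 1156 ✓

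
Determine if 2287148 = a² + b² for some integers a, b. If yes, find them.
Not possible

Factorization: 2287148 = 2^2 × 83^3
By Fermat: n is sum of two squares iff every prime p ≡ 3 (mod 4) appears to even power.
Prime(s) ≡ 3 (mod 4) with odd exponent: [(83, 3)]
Therefore 2287148 cannot be expressed as a² + b².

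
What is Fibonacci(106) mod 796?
395

Matrix identity: Q^n = [[F_(n+1), F_n], [F_n, F_(n-1)]] with Q = [[1,1],[1,0]].
n = 106 = 1101010₂. Square-and-multiply, entries mod 796:
Q^1 = [[1,1],[1,0]]
Q^3 = (Q^1)²·Q = [[3,2],[2,1]]
Q^6 = (Q^3)² = [[13,8],[8,5]]
Q^13 = (Q^6)²·Q = [[377,233],[233,144]]
Q^26 = (Q^13)² = [[602,401],[401,201]]
Q^53 = (Q^26)²·Q = [[652,233],[233,419]]
Q^106 = (Q^53)² = [[201,395],[395,602]]
F_106 mod 796 = Q^106[0][1] = 395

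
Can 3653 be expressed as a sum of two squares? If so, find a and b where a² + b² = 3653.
17² + 58² (a=17, b=58)

Factorization: 3653 = 13 × 281
By Fermat: n is sum of two squares iff every prime p ≡ 3 (mod 4) appears to even power.
All primes ≡ 3 (mod 4) appear to even power.
Search a = 0, 1, 2, … for 3653 - a² a perfect square: first hit at a = 17: 3653 - 289 = 3364 = 58².
3653 = 17² + 58² = 289 + 3364 ✓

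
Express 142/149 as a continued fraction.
[0; 1, 20, 3, 2]

Euclidean algorithm steps:
142 = 0 × 149 + 142
149 = 1 × 142 + 7
142 = 20 × 7 + 2
7 = 3 × 2 + 1
2 = 2 × 1 + 0
Continued fraction: [0; 1, 20, 3, 2]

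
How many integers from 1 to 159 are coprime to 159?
104

159 = 3 × 53
φ(n) = n × ∏(1 - 1/p) for each prime p dividing n
φ(159) = 159 × (1 - 1/3) × (1 - 1/53) = 104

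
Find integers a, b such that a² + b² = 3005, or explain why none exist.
14² + 53² (a=14, b=53)

Factorization: 3005 = 5 × 601
By Fermat: n is sum of two squares iff every prime p ≡ 3 (mod 4) appears to even power.
All primes ≡ 3 (mod 4) appear to even power.
Search a = 0, 1, 2, … for 3005 - a² a perfect square: first hit at a = 14: 3005 - 196 = 2809 = 53².
3005 = 14² + 53² = 196 + 2809 ✓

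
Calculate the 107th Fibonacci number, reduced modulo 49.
5

Matrix identity: Q^n = [[F_(n+1), F_n], [F_n, F_(n-1)]] with Q = [[1,1],[1,0]].
n = 107 = 1101011₂. Square-and-multiply, entries mod 49:
Q^1 = [[1,1],[1,0]]
Q^3 = (Q^1)²·Q = [[3,2],[2,1]]
Q^6 = (Q^3)² = [[13,8],[8,5]]
Q^13 = (Q^6)²·Q = [[34,37],[37,46]]
Q^26 = (Q^13)² = [[26,20],[20,6]]
Q^53 = (Q^26)²·Q = [[1,47],[47,3]]
Q^107 = (Q^53)²·Q = [[46,5],[5,41]]
F_107 mod 49 = Q^107[0][1] = 5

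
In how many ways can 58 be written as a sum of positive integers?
715220

p(n) counts ways to write n as a sum of positive integers (order ignored).
Euler's pentagonal recurrence: p(k) = p(k-1) + p(k-2) - p(k-5) - p(k-7) + p(k-12) + p(k-15) - ... (offsets j(3j∓1)/2, signs ++--, p(0)=1, p(<0)=0).
DP table for k = 0..57: p(0)=1, p(1)=1, p(2)=2, p(3)=3, p(4)=5, p(5)=7, p(6)=11, p(7)=15, p(8)=22, p(9)=30, p(10)=42, p(11)=56, p(12)=77, p(13)=101, p(14)=135, p(15)=176, p(16)=231, p(17)=297, p(18)=385, p(19)=490, p(20)=627, p(21)=792, p(22)=1002, p(23)=1255, p(24)=1575, p(25)=1958, p(26)=2436, p(27)=3010, p(28)=3718, p(29)=4565, p(30)=5604, p(31)=6842, p(32)=8349, p(33)=10143, p(34)=12310, p(35)=14883, p(36)=17977, p(37)=21637, p(38)=26015, p(39)=31185, p(40)=37338, p(41)=44583, p(42)=53174, p(43)=63261, p(44)=75175, p(45)=89134, p(46)=105558, p(47)=124754, p(48)=147273, p(49)=173525, p(50)=204226, p(51)=239943, p(52)=281589, p(53)=329931, p(54)=386155, p(55)=451276, p(56)=526823, p(57)=614154.
Final step: p(58) = p(57) + p(56) - p(53) - p(51) + p(46) + p(43) - p(36) - p(32) + p(23) + p(18) - p(7) - p(1)
= 614154 + 526823 - 329931 - 239943 + 105558 + 63261 - 17977 - 8349 + 1255 + 385 - 15 - 1
= 715220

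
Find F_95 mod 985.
155

Matrix identity: Q^n = [[F_(n+1), F_n], [F_n, F_(n-1)]] with Q = [[1,1],[1,0]].
n = 95 = 1011111₂. Square-and-multiply, entries mod 985:
Q^1 = [[1,1],[1,0]]
Q^2 = (Q^1)² = [[2,1],[1,1]]
Q^5 = (Q^2)²·Q = [[8,5],[5,3]]
Q^11 = (Q^5)²·Q = [[144,89],[89,55]]
Q^23 = (Q^11)²·Q = [[73,92],[92,966]]
Q^47 = (Q^23)²·Q = [[46,3],[3,43]]
Q^95 = (Q^47)²·Q = [[422,155],[155,267]]
F_95 mod 985 = Q^95[0][1] = 155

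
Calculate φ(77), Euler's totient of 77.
60

77 = 7 × 11
φ(n) = n × ∏(1 - 1/p) for each prime p dividing n
φ(77) = 77 × (1 - 1/7) × (1 - 1/11) = 60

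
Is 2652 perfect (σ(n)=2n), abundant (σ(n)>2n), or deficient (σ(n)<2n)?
abundant

Proper divisors of 2652: sum = 1 + 2 + 3 + 4 + 6 + 12 + 13 + 17 + ... + 442 + 663 + 884 + 1326 (23 divisors) = 4404
Since 4404 > 2652, 2652 is abundant.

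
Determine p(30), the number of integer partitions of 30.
5604

p(n) counts ways to write n as a sum of positive integers (order ignored).
Euler's pentagonal recurrence: p(k) = p(k-1) + p(k-2) - p(k-5) - p(k-7) + p(k-12) + p(k-15) - ... (offsets j(3j∓1)/2, signs ++--, p(0)=1, p(<0)=0).
DP table for k = 0..29: p(0)=1, p(1)=1, p(2)=2, p(3)=3, p(4)=5, p(5)=7, p(6)=11, p(7)=15, p(8)=22, p(9)=30, p(10)=42, p(11)=56, p(12)=77, p(13)=101, p(14)=135, p(15)=176, p(16)=231, p(17)=297, p(18)=385, p(19)=490, p(20)=627, p(21)=792, p(22)=1002, p(23)=1255, p(24)=1575, p(25)=1958, p(26)=2436, p(27)=3010, p(28)=3718, p(29)=4565.
Final step: p(30) = p(29) + p(28) - p(25) - p(23) + p(18) + p(15) - p(8) - p(4)
= 4565 + 3718 - 1958 - 1255 + 385 + 176 - 22 - 5
= 5604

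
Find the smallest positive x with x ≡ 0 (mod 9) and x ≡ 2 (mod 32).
162

Using Chinese Remainder Theorem:
M = 9 × 32 = 288
M1 = 32, M2 = 9
y1 = 32^(-1) mod 9 = 2
y2 = 9^(-1) mod 32 = 25
x = (0×32×2 + 2×9×25) mod 288 = 162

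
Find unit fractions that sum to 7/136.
1/20 + 1/680

Greedy algorithm:
7/136: ceiling(136/7) = 20, use 1/20
1/680: ceiling(680/1) = 680, use 1/680
Result: 7/136 = 1/20 + 1/680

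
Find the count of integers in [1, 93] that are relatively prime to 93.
60

93 = 3 × 31
φ(n) = n × ∏(1 - 1/p) for each prime p dividing n
φ(93) = 93 × (1 - 1/3) × (1 - 1/31) = 60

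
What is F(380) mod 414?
411

Matrix identity: Q^n = [[F_(n+1), F_n], [F_n, F_(n-1)]] with Q = [[1,1],[1,0]].
n = 380 = 101111100₂. Square-and-multiply, entries mod 414:
Q^1 = [[1,1],[1,0]]
Q^2 = (Q^1)² = [[2,1],[1,1]]
Q^5 = (Q^2)²·Q = [[8,5],[5,3]]
Q^11 = (Q^5)²·Q = [[144,89],[89,55]]
Q^23 = (Q^11)²·Q = [[0,91],[91,323]]
Q^47 = (Q^23)²·Q = [[0,1],[1,413]]
Q^95 = (Q^47)²·Q = [[0,1],[1,413]]
Q^190 = (Q^95)² = [[1,413],[413,2]]
Q^380 = (Q^190)² = [[2,411],[411,5]]
F_380 mod 414 = Q^380[0][1] = 411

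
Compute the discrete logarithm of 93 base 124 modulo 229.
135

Baby-step giant-step with step n = ⌈√229⌉ = 16.
Baby steps 124^j mod 229 (j:value) for j=0..15: 0:1, 1:124, 2:33, 3:199, 4:173, 5:155, 6:213, 7:77, 8:159, 9:22, 10:209, 11:39, 12:27, 13:142, 14:204, 15:106.
Giant-step multiplier: 124^(-16) ≡ 124^(228-16) = 124^212 ≡ 151 (mod 229).
Giant steps γ_i = 93·151^i mod 229: γ_0=93, γ_1=74, γ_2=182, γ_3=2, γ_4=73, γ_5=31, γ_6=101, γ_7=137, γ_8=77 (in table at j=7).
x = i·n + j = 8·16 + 7 = 135.
Check: 124^135 ≡ 93 (mod 229).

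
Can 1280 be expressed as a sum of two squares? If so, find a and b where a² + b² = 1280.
16² + 32² (a=16, b=32)

Factorization: 1280 = 2^8 × 5
By Fermat: n is sum of two squares iff every prime p ≡ 3 (mod 4) appears to even power.
All primes ≡ 3 (mod 4) appear to even power.
Search a = 0, 1, 2, … for 1280 - a² a perfect square: first hit at a = 16: 1280 - 256 = 1024 = 32².
1280 = 16² + 32² = 256 + 1024 ✓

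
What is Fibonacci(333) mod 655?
583

Matrix identity: Q^n = [[F_(n+1), F_n], [F_n, F_(n-1)]] with Q = [[1,1],[1,0]].
n = 333 = 101001101₂. Square-and-multiply, entries mod 655:
Q^1 = [[1,1],[1,0]]
Q^2 = (Q^1)² = [[2,1],[1,1]]
Q^5 = (Q^2)²·Q = [[8,5],[5,3]]
Q^10 = (Q^5)² = [[89,55],[55,34]]
Q^20 = (Q^10)² = [[466,215],[215,251]]
Q^41 = (Q^20)²·Q = [[301,71],[71,230]]
Q^83 = (Q^41)²·Q = [[378,12],[12,366]]
Q^166 = (Q^83)² = [[238,413],[413,480]]
Q^333 = (Q^166)²·Q = [[402,583],[583,474]]
F_333 mod 655 = Q^333[0][1] = 583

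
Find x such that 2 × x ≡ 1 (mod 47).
24

gcd(2, 47) = 1, so the inverse exists.
Extended Euclidean algorithm on (47, 2):
47 = 23 × 2 + 1  ⟹  1 = (1)·47 + (-23)·2
So (-23)·2 ≡ 1 (mod 47), i.e. 2^(-1) ≡ -23 ≡ 24 (mod 47).
Check: 2 × 24 = 48 ≡ 1 (mod 47)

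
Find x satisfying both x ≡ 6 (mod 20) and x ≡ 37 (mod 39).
466

Using Chinese Remainder Theorem:
M = 20 × 39 = 780
M1 = 39, M2 = 20
y1 = 39^(-1) mod 20 = 19
y2 = 20^(-1) mod 39 = 2
x = (6×39×19 + 37×20×2) mod 780 = 466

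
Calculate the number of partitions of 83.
23338469

p(n) counts ways to write n as a sum of positive integers (order ignored).
Euler's pentagonal recurrence: p(k) = p(k-1) + p(k-2) - p(k-5) - p(k-7) + p(k-12) + p(k-15) - ... (offsets j(3j∓1)/2, signs ++--, p(0)=1, p(<0)=0).
DP table for k = 0..82: p(0)=1, p(1)=1, p(2)=2, p(3)=3, p(4)=5, p(5)=7, p(6)=11, p(7)=15, p(8)=22, p(9)=30, p(10)=42, p(11)=56, p(12)=77, p(13)=101, p(14)=135, p(15)=176, p(16)=231, p(17)=297, p(18)=385, p(19)=490, p(20)=627, p(21)=792, p(22)=1002, p(23)=1255, p(24)=1575, p(25)=1958, p(26)=2436, p(27)=3010, p(28)=3718, p(29)=4565, p(30)=5604, p(31)=6842, p(32)=8349, p(33)=10143, p(34)=12310, p(35)=14883, p(36)=17977, p(37)=21637, p(38)=26015, p(39)=31185, p(40)=37338, p(41)=44583, p(42)=53174, p(43)=63261, p(44)=75175, p(45)=89134, p(46)=105558, p(47)=124754, p(48)=147273, p(49)=173525, p(50)=204226, p(51)=239943, p(52)=281589, p(53)=329931, p(54)=386155, p(55)=451276, p(56)=526823, p(57)=614154, p(58)=715220, p(59)=831820, p(60)=966467, p(61)=1121505, p(62)=1300156, p(63)=1505499, p(64)=1741630, p(65)=2012558, p(66)=2323520, p(67)=2679689, p(68)=3087735, p(69)=3554345, p(70)=4087968, p(71)=4697205, p(72)=5392783, p(73)=6185689, p(74)=7089500, p(75)=8118264, p(76)=9289091, p(77)=10619863, p(78)=12132164, p(79)=13848650, p(80)=15796476, p(81)=18004327, p(82)=20506255.
Final step: p(83) = p(82) + p(81) - p(78) - p(76) + p(71) + p(68) - p(61) - p(57) + p(48) + p(43) - p(32) - p(26) + p(13) + p(6)
= 20506255 + 18004327 - 12132164 - 9289091 + 4697205 + 3087735 - 1121505 - 614154 + 147273 + 63261 - 8349 - 2436 + 101 + 11
= 23338469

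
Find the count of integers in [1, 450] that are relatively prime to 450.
120

450 = 2 × 3^2 × 5^2
φ(n) = n × ∏(1 - 1/p) for each prime p dividing n
φ(450) = 450 × (1 - 1/2) × (1 - 1/3) × (1 - 1/5) = 120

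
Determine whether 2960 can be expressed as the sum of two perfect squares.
16² + 52² (a=16, b=52)

Factorization: 2960 = 2^4 × 5 × 37
By Fermat: n is sum of two squares iff every prime p ≡ 3 (mod 4) appears to even power.
All primes ≡ 3 (mod 4) appear to even power.
Search a = 0, 1, 2, … for 2960 - a² a perfect square: first hit at a = 16: 2960 - 256 = 2704 = 52².
2960 = 16² + 52² = 256 + 2704 ✓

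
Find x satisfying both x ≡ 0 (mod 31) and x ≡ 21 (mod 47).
961

Using Chinese Remainder Theorem:
M = 31 × 47 = 1457
M1 = 47, M2 = 31
y1 = 47^(-1) mod 31 = 2
y2 = 31^(-1) mod 47 = 44
x = (0×47×2 + 21×31×44) mod 1457 = 961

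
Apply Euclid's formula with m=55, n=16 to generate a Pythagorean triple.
(2769, 1760, 3281)

Euclid's formula: a = m² - n², b = 2mn, c = m² + n²
m = 55, n = 16
a = 55² - 16² = 3025 - 256 = 2769
b = 2 × 55 × 16 = 1760
c = 55² + 16² = 3025 + 256 = 3281
Verification: 2769² + 1760² = 7667361 + 3097600 = 10764961 = 3281² ✓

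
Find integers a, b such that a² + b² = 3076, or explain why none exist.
24² + 50² (a=24, b=50)

Factorization: 3076 = 2^2 × 769
By Fermat: n is sum of two squares iff every prime p ≡ 3 (mod 4) appears to even power.
All primes ≡ 3 (mod 4) appear to even power.
Search a = 0, 1, 2, … for 3076 - a² a perfect square: first hit at a = 24: 3076 - 576 = 2500 = 50².
3076 = 24² + 50² = 576 + 2500 ✓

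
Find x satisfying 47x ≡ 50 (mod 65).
x ≡ 55 (mod 65)

gcd(47, 65) = 1, which divides 50, so solutions exist.
Find 47^(-1) mod 65 by the extended Euclidean algorithm:
65 = 1 × 47 + 18  ⟹  18 = (1)·65 + (-1)·47
47 = 2 × 18 + 11  ⟹  11 = (-2)·65 + (3)·47
18 = 1 × 11 + 7  ⟹  7 = (3)·65 + (-4)·47
11 = 1 × 7 + 4  ⟹  4 = (-5)·65 + (7)·47
7 = 1 × 4 + 3  ⟹  3 = (8)·65 + (-11)·47
4 = 1 × 3 + 1  ⟹  1 = (-13)·65 + (18)·47
So (18)·47 ≡ 1 (mod 65), i.e. 47^(-1) ≡ 18 (mod 65).
x ≡ 18 × 50 = 900 ≡ 55 (mod 65).
Check: 47 × 55 = 2585 ≡ 50 (mod 65).
Unique solution: x ≡ 55 (mod 65)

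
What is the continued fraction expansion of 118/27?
[4; 2, 1, 2, 3]

Euclidean algorithm steps:
118 = 4 × 27 + 10
27 = 2 × 10 + 7
10 = 1 × 7 + 3
7 = 2 × 3 + 1
3 = 3 × 1 + 0
Continued fraction: [4; 2, 1, 2, 3]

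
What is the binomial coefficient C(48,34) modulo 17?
1

Using Lucas' theorem:
Write n=48 and k=34 in base 17:
n in base 17: [2, 14]
k in base 17: [2, 0]
C(48,34) mod 17 = ∏ C(n_i, k_i) mod 17
Digit binomials (mod 17): C(2,2) = 1; C(14,0) = 1
Product: 1 × 1 = 1 ≡ 1 (mod 17)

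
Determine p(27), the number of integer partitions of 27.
3010

p(n) counts ways to write n as a sum of positive integers (order ignored).
Euler's pentagonal recurrence: p(k) = p(k-1) + p(k-2) - p(k-5) - p(k-7) + p(k-12) + p(k-15) - ... (offsets j(3j∓1)/2, signs ++--, p(0)=1, p(<0)=0).
DP table for k = 0..26: p(0)=1, p(1)=1, p(2)=2, p(3)=3, p(4)=5, p(5)=7, p(6)=11, p(7)=15, p(8)=22, p(9)=30, p(10)=42, p(11)=56, p(12)=77, p(13)=101, p(14)=135, p(15)=176, p(16)=231, p(17)=297, p(18)=385, p(19)=490, p(20)=627, p(21)=792, p(22)=1002, p(23)=1255, p(24)=1575, p(25)=1958, p(26)=2436.
Final step: p(27) = p(26) + p(25) - p(22) - p(20) + p(15) + p(12) - p(5) - p(1)
= 2436 + 1958 - 1002 - 627 + 176 + 77 - 7 - 1
= 3010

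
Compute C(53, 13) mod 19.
10

Using Lucas' theorem:
Write n=53 and k=13 in base 19:
n in base 19: [2, 15]
k in base 19: [0, 13]
C(53,13) mod 19 = ∏ C(n_i, k_i) mod 19
Digit binomials (mod 19): C(2,0) = 1; C(15,13) = 105 ≡ 10
Product: 1 × 10 = 10 ≡ 10 (mod 19)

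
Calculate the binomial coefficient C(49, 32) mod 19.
0

Using Lucas' theorem:
Write n=49 and k=32 in base 19:
n in base 19: [2, 11]
k in base 19: [1, 13]
C(49,32) mod 19 = ∏ C(n_i, k_i) mod 19
Digit binomials (mod 19): C(2,1) = 2; C(11,13) = 0 (k_i > n_i)
Product: 2 × 0 = 0 ≡ 0 (mod 19)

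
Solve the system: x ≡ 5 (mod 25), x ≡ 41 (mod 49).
580

Using Chinese Remainder Theorem:
M = 25 × 49 = 1225
M1 = 49, M2 = 25
y1 = 49^(-1) mod 25 = 24
y2 = 25^(-1) mod 49 = 2
x = (5×49×24 + 41×25×2) mod 1225 = 580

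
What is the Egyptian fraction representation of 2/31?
1/16 + 1/496

Greedy algorithm:
2/31: ceiling(31/2) = 16, use 1/16
1/496: ceiling(496/1) = 496, use 1/496
Result: 2/31 = 1/16 + 1/496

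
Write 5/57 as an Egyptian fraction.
1/12 + 1/228

Greedy algorithm:
5/57: ceiling(57/5) = 12, use 1/12
1/228: ceiling(228/1) = 228, use 1/228
Result: 5/57 = 1/12 + 1/228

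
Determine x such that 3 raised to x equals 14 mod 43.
20

Baby-step giant-step with step n = ⌈√43⌉ = 7.
Baby steps 3^j mod 43 (j:value) for j=0..6: 0:1, 1:3, 2:9, 3:27, 4:38, 5:28, 6:41.
Giant-step multiplier: 3^(-7) ≡ 3^(42-7) = 3^35 ≡ 7 (mod 43).
Giant steps γ_i = 14·7^i mod 43: γ_0=14, γ_1=12, γ_2=41 (in table at j=6).
x = i·n + j = 2·7 + 6 = 20.
Check: 3^20 ≡ 14 (mod 43).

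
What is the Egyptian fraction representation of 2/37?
1/19 + 1/703

Greedy algorithm:
2/37: ceiling(37/2) = 19, use 1/19
1/703: ceiling(703/1) = 703, use 1/703
Result: 2/37 = 1/19 + 1/703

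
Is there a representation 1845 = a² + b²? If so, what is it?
9² + 42² (a=9, b=42)

Factorization: 1845 = 3^2 × 5 × 41
By Fermat: n is sum of two squares iff every prime p ≡ 3 (mod 4) appears to even power.
All primes ≡ 3 (mod 4) appear to even power.
Search a = 0, 1, 2, … for 1845 - a² a perfect square: first hit at a = 9: 1845 - 81 = 1764 = 42².
1845 = 9² + 42² = 81 + 1764 ✓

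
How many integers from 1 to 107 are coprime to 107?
106

107 = 107
φ(n) = n × ∏(1 - 1/p) for each prime p dividing n
φ(107) = 107 × (1 - 1/107) = 106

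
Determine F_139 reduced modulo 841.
639

Matrix identity: Q^n = [[F_(n+1), F_n], [F_n, F_(n-1)]] with Q = [[1,1],[1,0]].
n = 139 = 10001011₂. Square-and-multiply, entries mod 841:
Q^1 = [[1,1],[1,0]]
Q^2 = (Q^1)² = [[2,1],[1,1]]
Q^4 = (Q^2)² = [[5,3],[3,2]]
Q^8 = (Q^4)² = [[34,21],[21,13]]
Q^17 = (Q^8)²·Q = [[61,756],[756,146]]
Q^34 = (Q^17)² = [[13,66],[66,788]]
Q^69 = (Q^34)²·Q = [[203,320],[320,724]]
Q^139 = (Q^69)²·Q = [[406,639],[639,608]]
F_139 mod 841 = Q^139[0][1] = 639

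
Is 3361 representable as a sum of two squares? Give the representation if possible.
15² + 56² (a=15, b=56)

Factorization: 3361 = 3361
By Fermat: n is sum of two squares iff every prime p ≡ 3 (mod 4) appears to even power.
All primes ≡ 3 (mod 4) appear to even power.
Search a = 0, 1, 2, … for 3361 - a² a perfect square: first hit at a = 15: 3361 - 225 = 3136 = 56².
3361 = 15² + 56² = 225 + 3136 ✓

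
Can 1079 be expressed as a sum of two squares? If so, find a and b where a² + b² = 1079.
Not possible

Factorization: 1079 = 13 × 83
By Fermat: n is sum of two squares iff every prime p ≡ 3 (mod 4) appears to even power.
Prime(s) ≡ 3 (mod 4) with odd exponent: [(83, 1)]
Therefore 1079 cannot be expressed as a² + b².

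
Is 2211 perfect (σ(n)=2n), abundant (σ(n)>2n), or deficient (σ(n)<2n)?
deficient

Proper divisors of 2211: sum = 1 + 3 + 11 + 33 + 67 + 201 + 737 = 1053
Since 1053 < 2211, 2211 is deficient.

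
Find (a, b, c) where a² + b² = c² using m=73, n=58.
(1965, 8468, 8693)

Euclid's formula: a = m² - n², b = 2mn, c = m² + n²
m = 73, n = 58
a = 73² - 58² = 5329 - 3364 = 1965
b = 2 × 73 × 58 = 8468
c = 73² + 58² = 5329 + 3364 = 8693
Verification: 1965² + 8468² = 3861225 + 71707024 = 75568249 = 8693² ✓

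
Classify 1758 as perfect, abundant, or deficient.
abundant

Proper divisors of 1758: sum = 1 + 2 + 3 + 6 + 293 + 586 + 879 = 1770
Since 1770 > 1758, 1758 is abundant.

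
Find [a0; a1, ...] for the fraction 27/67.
[0; 2, 2, 13]

Euclidean algorithm steps:
27 = 0 × 67 + 27
67 = 2 × 27 + 13
27 = 2 × 13 + 1
13 = 13 × 1 + 0
Continued fraction: [0; 2, 2, 13]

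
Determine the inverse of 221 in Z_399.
65

gcd(221, 399) = 1, so the inverse exists.
Extended Euclidean algorithm on (399, 221):
399 = 1 × 221 + 178  ⟹  178 = (1)·399 + (-1)·221
221 = 1 × 178 + 43  ⟹  43 = (-1)·399 + (2)·221
178 = 4 × 43 + 6  ⟹  6 = (5)·399 + (-9)·221
43 = 7 × 6 + 1  ⟹  1 = (-36)·399 + (65)·221
So (65)·221 ≡ 1 (mod 399), i.e. 221^(-1) ≡ 65 (mod 399).
Check: 221 × 65 = 14365 ≡ 1 (mod 399)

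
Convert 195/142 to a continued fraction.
[1; 2, 1, 2, 8, 2]

Euclidean algorithm steps:
195 = 1 × 142 + 53
142 = 2 × 53 + 36
53 = 1 × 36 + 17
36 = 2 × 17 + 2
17 = 8 × 2 + 1
2 = 2 × 1 + 0
Continued fraction: [1; 2, 1, 2, 8, 2]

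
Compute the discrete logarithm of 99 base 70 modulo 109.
71

Baby-step giant-step with step n = ⌈√109⌉ = 11.
Baby steps 70^j mod 109 (j:value) for j=0..10: 0:1, 1:70, 2:104, 3:86, 4:25, 5:6, 6:93, 7:79, 8:80, 9:41, 10:36.
Giant-step multiplier: 70^(-11) ≡ 70^(108-11) = 70^97 ≡ 42 (mod 109).
Giant steps γ_i = 99·42^i mod 109: γ_0=99, γ_1=16, γ_2=18, γ_3=102, γ_4=33, γ_5=78, γ_6=6 (in table at j=5).
x = i·n + j = 6·11 + 5 = 71.
Check: 70^71 ≡ 99 (mod 109).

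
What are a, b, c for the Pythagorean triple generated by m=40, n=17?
(1311, 1360, 1889)

Euclid's formula: a = m² - n², b = 2mn, c = m² + n²
m = 40, n = 17
a = 40² - 17² = 1600 - 289 = 1311
b = 2 × 40 × 17 = 1360
c = 40² + 17² = 1600 + 289 = 1889
Verification: 1311² + 1360² = 1718721 + 1849600 = 3568321 = 1889² ✓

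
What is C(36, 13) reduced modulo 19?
5

Using Lucas' theorem:
Write n=36 and k=13 in base 19:
n in base 19: [1, 17]
k in base 19: [0, 13]
C(36,13) mod 19 = ∏ C(n_i, k_i) mod 19
Digit binomials (mod 19): C(1,0) = 1; C(17,13) = 2380 ≡ 5
Product: 1 × 5 = 5 ≡ 5 (mod 19)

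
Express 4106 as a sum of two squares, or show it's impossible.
25² + 59² (a=25, b=59)

Factorization: 4106 = 2 × 2053
By Fermat: n is sum of two squares iff every prime p ≡ 3 (mod 4) appears to even power.
All primes ≡ 3 (mod 4) appear to even power.
Search a = 0, 1, 2, … for 4106 - a² a perfect square: first hit at a = 25: 4106 - 625 = 3481 = 59².
4106 = 25² + 59² = 625 + 3481 ✓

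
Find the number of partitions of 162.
129913904637

p(n) counts ways to write n as a sum of positive integers (order ignored).
Euler's pentagonal recurrence: p(k) = p(k-1) + p(k-2) - p(k-5) - p(k-7) + p(k-12) + p(k-15) - ... (offsets j(3j∓1)/2, signs ++--, p(0)=1, p(<0)=0).
DP table for k = 0..161: p(0)=1, p(1)=1, p(2)=2, p(3)=3, p(4)=5, p(5)=7, p(6)=11, p(7)=15, p(8)=22, p(9)=30, p(10)=42, p(11)=56, p(12)=77, p(13)=101, p(14)=135, p(15)=176, p(16)=231, p(17)=297, p(18)=385, p(19)=490, p(20)=627, p(21)=792, p(22)=1002, p(23)=1255, p(24)=1575, p(25)=1958, p(26)=2436, p(27)=3010, p(28)=3718, p(29)=4565, p(30)=5604, p(31)=6842, p(32)=8349, p(33)=10143, p(34)=12310, p(35)=14883, p(36)=17977, p(37)=21637, p(38)=26015, p(39)=31185, p(40)=37338, p(41)=44583, p(42)=53174, p(43)=63261, p(44)=75175, p(45)=89134, p(46)=105558, p(47)=124754, p(48)=147273, p(49)=173525, p(50)=204226, p(51)=239943, p(52)=281589, p(53)=329931, p(54)=386155, p(55)=451276, p(56)=526823, p(57)=614154, p(58)=715220, p(59)=831820, p(60)=966467, p(61)=1121505, p(62)=1300156, p(63)=1505499, p(64)=1741630, p(65)=2012558, p(66)=2323520, p(67)=2679689, p(68)=3087735, p(69)=3554345, p(70)=4087968, p(71)=4697205, p(72)=5392783, p(73)=6185689, p(74)=7089500, p(75)=8118264, p(76)=9289091, p(77)=10619863, p(78)=12132164, p(79)=13848650, p(80)=15796476, p(81)=18004327, p(82)=20506255, p(83)=23338469, p(84)=26543660, p(85)=30167357, p(86)=34262962, p(87)=38887673, p(88)=44108109, p(89)=49995925, p(90)=56634173, p(91)=64112359, p(92)=72533807, p(93)=82010177, p(94)=92669720, p(95)=104651419, p(96)=118114304, p(97)=133230930, p(98)=150198136, p(99)=169229875, p(100)=190569292, p(101)=214481126, p(102)=241265379, p(103)=271248950, p(104)=304801365, p(105)=342325709, p(106)=384276336, p(107)=431149389, p(108)=483502844, p(109)=541946240, p(110)=607163746, p(111)=679903203, p(112)=761002156, p(113)=851376628, p(114)=952050665, p(115)=1064144451, p(116)=1188908248, p(117)=1327710076, p(118)=1482074143, p(119)=1653668665, p(120)=1844349560, p(121)=2056148051, p(122)=2291320912, p(123)=2552338241, p(124)=2841940500, p(125)=3163127352, p(126)=3519222692, p(127)=3913864295, p(128)=4351078600, p(129)=4835271870, p(130)=5371315400, p(131)=5964539504, p(132)=6620830889, p(133)=7346629512, p(134)=8149040695, p(135)=9035836076, p(136)=10015581680, p(137)=11097645016, p(138)=12292341831, p(139)=13610949895, p(140)=15065878135, p(141)=16670689208, p(142)=18440293320, p(143)=20390982757, p(144)=22540654445, p(145)=24908858009, p(146)=27517052599, p(147)=30388671978, p(148)=33549419497, p(149)=37027355200, p(150)=40853235313, p(151)=45060624582, p(152)=49686288421, p(153)=54770336324, p(154)=60356673280, p(155)=66493182097, p(156)=73232243759, p(157)=80630964769, p(158)=88751778802, p(159)=97662728555, p(160)=107438159466, p(161)=118159068427.
Final step: p(162) = p(161) + p(160) - p(157) - p(155) + p(150) + p(147) - p(140) - p(136) + p(127) + p(122) - p(111) - p(105) + p(92) + p(85) - p(70) - p(62) + p(45) + p(36) - p(17) - p(7)
= 118159068427 + 107438159466 - 80630964769 - 66493182097 + 40853235313 + 30388671978 - 15065878135 - 10015581680 + 3913864295 + 2291320912 - 679903203 - 342325709 + 72533807 + 30167357 - 4087968 - 1300156 + 89134 + 17977 - 297 - 15
= 129913904637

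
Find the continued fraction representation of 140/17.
[8; 4, 4]

Euclidean algorithm steps:
140 = 8 × 17 + 4
17 = 4 × 4 + 1
4 = 4 × 1 + 0
Continued fraction: [8; 4, 4]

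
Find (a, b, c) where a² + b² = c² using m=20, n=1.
(399, 40, 401)

Euclid's formula: a = m² - n², b = 2mn, c = m² + n²
m = 20, n = 1
a = 20² - 1² = 400 - 1 = 399
b = 2 × 20 × 1 = 40
c = 20² + 1² = 400 + 1 = 401
Verification: 399² + 40² = 159201 + 1600 = 160801 = 401² ✓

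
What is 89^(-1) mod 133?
3

gcd(89, 133) = 1, so the inverse exists.
Extended Euclidean algorithm on (133, 89):
133 = 1 × 89 + 44  ⟹  44 = (1)·133 + (-1)·89
89 = 2 × 44 + 1  ⟹  1 = (-2)·133 + (3)·89
So (3)·89 ≡ 1 (mod 133), i.e. 89^(-1) ≡ 3 (mod 133).
Check: 89 × 3 = 267 ≡ 1 (mod 133)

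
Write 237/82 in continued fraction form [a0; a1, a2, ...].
[2; 1, 8, 9]

Euclidean algorithm steps:
237 = 2 × 82 + 73
82 = 1 × 73 + 9
73 = 8 × 9 + 1
9 = 9 × 1 + 0
Continued fraction: [2; 1, 8, 9]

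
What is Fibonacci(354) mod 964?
8

Matrix identity: Q^n = [[F_(n+1), F_n], [F_n, F_(n-1)]] with Q = [[1,1],[1,0]].
n = 354 = 101100010₂. Square-and-multiply, entries mod 964:
Q^1 = [[1,1],[1,0]]
Q^2 = (Q^1)² = [[2,1],[1,1]]
Q^5 = (Q^2)²·Q = [[8,5],[5,3]]
Q^11 = (Q^5)²·Q = [[144,89],[89,55]]
Q^22 = (Q^11)² = [[701,359],[359,342]]
Q^44 = (Q^22)² = [[430,405],[405,25]]
Q^88 = (Q^44)² = [[921,151],[151,770]]
Q^177 = (Q^88)²·Q = [[431,550],[550,845]]
Q^354 = (Q^177)² = [[477,8],[8,469]]
F_354 mod 964 = Q^354[0][1] = 8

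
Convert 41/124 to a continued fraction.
[0; 3, 41]

Euclidean algorithm steps:
41 = 0 × 124 + 41
124 = 3 × 41 + 1
41 = 41 × 1 + 0
Continued fraction: [0; 3, 41]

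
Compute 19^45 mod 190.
19

Repeated squaring. Binary of 45 = 101101.
19^1 ≡ 19 (mod 190); 19^2 ≡ 171 (mod 190); 19^4 ≡ 171 (mod 190); 19^8 ≡ 171 (mod 190); 19^16 ≡ 171 (mod 190); 19^32 ≡ 171 (mod 190)
19^45 = 19^1 × 19^4 × 19^8 × 19^32 ≡ 19 (mod 190)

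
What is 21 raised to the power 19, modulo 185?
21

Repeated squaring. Binary of 19 = 10011.
21^1 ≡ 21 (mod 185); 21^2 ≡ 71 (mod 185); 21^4 ≡ 46 (mod 185); 21^8 ≡ 81 (mod 185); 21^16 ≡ 86 (mod 185)
21^19 = 21^1 × 21^2 × 21^16 ≡ 21 (mod 185)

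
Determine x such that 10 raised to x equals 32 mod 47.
12

Baby-step giant-step with step n = ⌈√47⌉ = 7.
Baby steps 10^j mod 47 (j:value) for j=0..6: 0:1, 1:10, 2:6, 3:13, 4:36, 5:31, 6:28.
Giant-step multiplier: 10^(-7) ≡ 10^(46-7) = 10^39 ≡ 23 (mod 47).
Giant steps γ_i = 32·23^i mod 47: γ_0=32, γ_1=31 (in table at j=5).
x = i·n + j = 1·7 + 5 = 12.
Check: 10^12 ≡ 32 (mod 47).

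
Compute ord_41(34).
40

41 is prime, so ord(34) divides φ(41) = 40.
Divisors of 40: 1, 2, 4, 5, 8, 10, 20, 40.
Repeated squaring: 34^1 ≡ 34, 34^2 ≡ 8, 34^4 ≡ 23, 34^8 ≡ 37, 34^16 ≡ 16, 34^32 ≡ 10 (mod 41).
Test 34^d mod 41 for each divisor d in increasing order:
34^1 ≡ 34
34^2 ≡ 8
34^4 ≡ 23
34^5 = 34^4·34^1 ≡ 3
34^8 ≡ 37
34^10 = 34^8·34^2 ≡ 9
34^20 = 34^16·34^4 ≡ 40
34^40 = 34^32·34^8 ≡ 1  ← first divisor giving 1
The order is 40.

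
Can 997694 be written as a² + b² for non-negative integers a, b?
Not possible

Factorization: 997694 = 2 × 23^3 × 41
By Fermat: n is sum of two squares iff every prime p ≡ 3 (mod 4) appears to even power.
Prime(s) ≡ 3 (mod 4) with odd exponent: [(23, 3)]
Therefore 997694 cannot be expressed as a² + b².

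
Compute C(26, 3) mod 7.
3

Using Lucas' theorem:
Write n=26 and k=3 in base 7:
n in base 7: [3, 5]
k in base 7: [0, 3]
C(26,3) mod 7 = ∏ C(n_i, k_i) mod 7
Digit binomials (mod 7): C(3,0) = 1; C(5,3) = 10 ≡ 3
Product: 1 × 3 = 3 ≡ 3 (mod 7)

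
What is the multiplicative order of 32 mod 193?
96

193 is prime, so ord(32) divides φ(193) = 192.
Divisors of 192: 1, 2, 3, 4, 6, 8, 12, 16, 24, 32, 48, 64, 96, 192.
Repeated squaring: 32^1 ≡ 32, 32^2 ≡ 59, 32^4 ≡ 7, 32^8 ≡ 49, 32^16 ≡ 85, 32^32 ≡ 84, 32^64 ≡ 108, 32^128 ≡ 84 (mod 193).
Test 32^d mod 193 for each divisor d in increasing order:
32^1 ≡ 32
32^2 ≡ 59
32^3 = 32^2·32^1 ≡ 151
32^4 ≡ 7
32^6 = 32^4·32^2 ≡ 27
32^8 ≡ 49
32^12 = 32^8·32^4 ≡ 150
32^16 ≡ 85
32^24 = 32^16·32^8 ≡ 112
32^32 ≡ 84
32^48 = 32^32·32^16 ≡ 192
32^64 ≡ 108
32^96 = 32^64·32^32 ≡ 1  ← first divisor giving 1
The order is 96.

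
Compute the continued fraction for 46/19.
[2; 2, 2, 1, 2]

Euclidean algorithm steps:
46 = 2 × 19 + 8
19 = 2 × 8 + 3
8 = 2 × 3 + 2
3 = 1 × 2 + 1
2 = 2 × 1 + 0
Continued fraction: [2; 2, 2, 1, 2]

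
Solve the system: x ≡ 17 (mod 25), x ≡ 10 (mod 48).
442

Using Chinese Remainder Theorem:
M = 25 × 48 = 1200
M1 = 48, M2 = 25
y1 = 48^(-1) mod 25 = 12
y2 = 25^(-1) mod 48 = 25
x = (17×48×12 + 10×25×25) mod 1200 = 442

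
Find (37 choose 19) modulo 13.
1

Using Lucas' theorem:
Write n=37 and k=19 in base 13:
n in base 13: [2, 11]
k in base 13: [1, 6]
C(37,19) mod 13 = ∏ C(n_i, k_i) mod 13
Digit binomials (mod 13): C(2,1) = 2; C(11,6) = 462 ≡ 7
Product: 2 × 7 = 14 ≡ 1 (mod 13)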